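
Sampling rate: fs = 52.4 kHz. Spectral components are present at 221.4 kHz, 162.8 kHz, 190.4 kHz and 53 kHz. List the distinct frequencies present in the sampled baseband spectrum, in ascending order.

fs/2 = 26.2 kHz.
221.4 kHz mod fs = 11.8 kHz.
11.8 kHz ≤ fs/2 = 26.2 kHz, appears at 11.8 kHz.
162.8 kHz mod fs = 5.6 kHz.
5.6 kHz ≤ fs/2 = 26.2 kHz, appears at 5.6 kHz.
190.4 kHz mod fs = 33.2 kHz.
33.2 kHz > fs/2 = 26.2 kHz, folds to fs − 33.2 kHz = 19.2 kHz.
53 kHz mod fs = 0.6 kHz.
0.6 kHz ≤ fs/2 = 26.2 kHz, appears at 0.6 kHz.
Distinct values: {0.6 kHz, 5.6 kHz, 11.8 kHz, 19.2 kHz}.

0.6 kHz, 5.6 kHz, 11.8 kHz, 19.2 kHz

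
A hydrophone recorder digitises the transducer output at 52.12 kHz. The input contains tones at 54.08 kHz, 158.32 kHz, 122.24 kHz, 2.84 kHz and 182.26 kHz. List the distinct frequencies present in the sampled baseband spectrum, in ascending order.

1.96 kHz, 2.84 kHz, 18 kHz, 25.9 kHz

fs/2 = 26.06 kHz.
54.08 kHz mod fs = 1.96 kHz.
1.96 kHz ≤ fs/2 = 26.06 kHz, appears at 1.96 kHz.
158.32 kHz mod fs = 1.96 kHz.
1.96 kHz ≤ fs/2 = 26.06 kHz, appears at 1.96 kHz.
122.24 kHz mod fs = 18 kHz.
18 kHz ≤ fs/2 = 26.06 kHz, appears at 18 kHz.
2.84 kHz ≤ fs/2 = 26.06 kHz, passes unchanged.
182.26 kHz mod fs = 25.9 kHz.
25.9 kHz ≤ fs/2 = 26.06 kHz, appears at 25.9 kHz.
Distinct values: {1.96 kHz, 2.84 kHz, 18 kHz, 25.9 kHz}.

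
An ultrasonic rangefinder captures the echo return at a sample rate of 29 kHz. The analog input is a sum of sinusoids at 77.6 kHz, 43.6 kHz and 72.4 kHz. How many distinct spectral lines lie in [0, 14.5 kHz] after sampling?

2

fs/2 = 14.5 kHz.
77.6 kHz mod fs = 19.6 kHz.
19.6 kHz > fs/2 = 14.5 kHz, folds to fs − 19.6 kHz = 9.4 kHz.
43.6 kHz mod fs = 14.6 kHz.
14.6 kHz > fs/2 = 14.5 kHz, folds to fs − 14.6 kHz = 14.4 kHz.
72.4 kHz mod fs = 14.4 kHz.
14.4 kHz ≤ fs/2 = 14.5 kHz, appears at 14.4 kHz.
Distinct values: {9.4 kHz, 14.4 kHz} → 2.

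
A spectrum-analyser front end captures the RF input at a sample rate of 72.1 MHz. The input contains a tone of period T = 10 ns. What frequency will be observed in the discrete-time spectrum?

27.9 MHz

T = 10 ns → f = 1/T = 100 MHz.
100 MHz mod fs = 27.9 MHz.
27.9 MHz ≤ fs/2 = 36.05 MHz, appears at 27.9 MHz.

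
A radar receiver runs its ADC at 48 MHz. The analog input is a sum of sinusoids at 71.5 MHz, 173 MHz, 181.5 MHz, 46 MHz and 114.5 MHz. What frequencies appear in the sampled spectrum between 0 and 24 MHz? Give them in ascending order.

fs/2 = 24 MHz.
71.5 MHz mod fs = 23.5 MHz.
23.5 MHz ≤ fs/2 = 24 MHz, appears at 23.5 MHz.
173 MHz mod fs = 29 MHz.
29 MHz > fs/2 = 24 MHz, folds to fs − 29 MHz = 19 MHz.
181.5 MHz mod fs = 37.5 MHz.
37.5 MHz > fs/2 = 24 MHz, folds to fs − 37.5 MHz = 10.5 MHz.
46 MHz > fs/2 = 24 MHz, folds to fs − 46 MHz = 2 MHz.
114.5 MHz mod fs = 18.5 MHz.
18.5 MHz ≤ fs/2 = 24 MHz, appears at 18.5 MHz.
Distinct values: {2 MHz, 10.5 MHz, 18.5 MHz, 19 MHz, 23.5 MHz}.

2 MHz, 10.5 MHz, 18.5 MHz, 19 MHz, 23.5 MHz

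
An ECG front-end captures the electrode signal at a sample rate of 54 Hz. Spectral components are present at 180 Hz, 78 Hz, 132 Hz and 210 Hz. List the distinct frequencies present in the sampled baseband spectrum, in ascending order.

fs/2 = 27 Hz.
180 Hz mod fs = 18 Hz.
18 Hz ≤ fs/2 = 27 Hz, appears at 18 Hz.
78 Hz mod fs = 24 Hz.
24 Hz ≤ fs/2 = 27 Hz, appears at 24 Hz.
132 Hz mod fs = 24 Hz.
24 Hz ≤ fs/2 = 27 Hz, appears at 24 Hz.
210 Hz mod fs = 48 Hz.
48 Hz > fs/2 = 27 Hz, folds to fs − 48 Hz = 6 Hz.
Distinct values: {6 Hz, 18 Hz, 24 Hz}.

6 Hz, 18 Hz, 24 Hz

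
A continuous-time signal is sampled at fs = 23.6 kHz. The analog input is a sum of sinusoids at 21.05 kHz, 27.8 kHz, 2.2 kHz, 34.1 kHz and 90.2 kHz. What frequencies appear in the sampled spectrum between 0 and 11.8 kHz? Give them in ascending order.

fs/2 = 11.8 kHz.
21.05 kHz > fs/2 = 11.8 kHz, folds to fs − 21.05 kHz = 2.55 kHz.
27.8 kHz mod fs = 4.2 kHz.
4.2 kHz ≤ fs/2 = 11.8 kHz, appears at 4.2 kHz.
2.2 kHz ≤ fs/2 = 11.8 kHz, passes unchanged.
34.1 kHz mod fs = 10.5 kHz.
10.5 kHz ≤ fs/2 = 11.8 kHz, appears at 10.5 kHz.
90.2 kHz mod fs = 19.4 kHz.
19.4 kHz > fs/2 = 11.8 kHz, folds to fs − 19.4 kHz = 4.2 kHz.
Distinct values: {2.2 kHz, 2.55 kHz, 4.2 kHz, 10.5 kHz}.

2.2 kHz, 2.55 kHz, 4.2 kHz, 10.5 kHz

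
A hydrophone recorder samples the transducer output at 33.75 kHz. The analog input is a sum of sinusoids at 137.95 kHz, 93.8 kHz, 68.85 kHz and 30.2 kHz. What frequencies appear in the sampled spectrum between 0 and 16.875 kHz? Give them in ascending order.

1.35 kHz, 2.95 kHz, 3.55 kHz, 7.45 kHz

fs/2 = 16.875 kHz.
137.95 kHz mod fs = 2.95 kHz.
2.95 kHz ≤ fs/2 = 16.875 kHz, appears at 2.95 kHz.
93.8 kHz mod fs = 26.3 kHz.
26.3 kHz > fs/2 = 16.875 kHz, folds to fs − 26.3 kHz = 7.45 kHz.
68.85 kHz mod fs = 1.35 kHz.
1.35 kHz ≤ fs/2 = 16.875 kHz, appears at 1.35 kHz.
30.2 kHz > fs/2 = 16.875 kHz, folds to fs − 30.2 kHz = 3.55 kHz.
Distinct values: {1.35 kHz, 2.95 kHz, 3.55 kHz, 7.45 kHz}.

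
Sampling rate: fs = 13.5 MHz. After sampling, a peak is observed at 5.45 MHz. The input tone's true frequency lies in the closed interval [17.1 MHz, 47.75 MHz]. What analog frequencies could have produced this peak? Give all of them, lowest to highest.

Frequencies that alias to 5.45 MHz are k·fs ± 5.45 MHz for integer k ≥ 0.
k=0: 5.45 MHz.
k=1: 8.05 MHz, 18.95 MHz.
k=2: 21.55 MHz, 32.45 MHz.
k=3: 35.05 MHz, 45.95 MHz.
k=4: 48.55 MHz, 59.45 MHz.
Within [17.1 MHz, 47.75 MHz]: 18.95 MHz, 21.55 MHz, 32.45 MHz, 35.05 MHz, 45.95 MHz.

18.95 MHz, 21.55 MHz, 32.45 MHz, 35.05 MHz, 45.95 MHz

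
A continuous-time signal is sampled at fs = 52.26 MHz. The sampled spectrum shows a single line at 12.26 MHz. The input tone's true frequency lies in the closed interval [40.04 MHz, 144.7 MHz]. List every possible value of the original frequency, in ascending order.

64.52 MHz, 92.26 MHz, 116.78 MHz, 144.52 MHz

Frequencies that alias to 12.26 MHz are k·fs ± 12.26 MHz for integer k ≥ 0.
k=0: 12.26 MHz.
k=1: 40 MHz, 64.52 MHz.
k=2: 92.26 MHz, 116.78 MHz.
k=3: 144.52 MHz, 169.04 MHz.
k=4: 196.78 MHz, 221.3 MHz.
Within [40.04 MHz, 144.7 MHz]: 64.52 MHz, 92.26 MHz, 116.78 MHz, 144.52 MHz.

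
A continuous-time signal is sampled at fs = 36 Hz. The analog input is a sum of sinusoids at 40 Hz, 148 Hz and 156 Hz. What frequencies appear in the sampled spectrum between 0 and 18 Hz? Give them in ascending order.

fs/2 = 18 Hz.
40 Hz mod fs = 4 Hz.
4 Hz ≤ fs/2 = 18 Hz, appears at 4 Hz.
148 Hz mod fs = 4 Hz.
4 Hz ≤ fs/2 = 18 Hz, appears at 4 Hz.
156 Hz mod fs = 12 Hz.
12 Hz ≤ fs/2 = 18 Hz, appears at 12 Hz.
Distinct values: {4 Hz, 12 Hz}.

4 Hz, 12 Hz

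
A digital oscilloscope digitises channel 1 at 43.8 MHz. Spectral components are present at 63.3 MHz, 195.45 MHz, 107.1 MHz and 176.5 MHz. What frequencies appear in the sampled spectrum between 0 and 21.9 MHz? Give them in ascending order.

1.3 MHz, 19.5 MHz, 20.25 MHz

fs/2 = 21.9 MHz.
63.3 MHz mod fs = 19.5 MHz.
19.5 MHz ≤ fs/2 = 21.9 MHz, appears at 19.5 MHz.
195.45 MHz mod fs = 20.25 MHz.
20.25 MHz ≤ fs/2 = 21.9 MHz, appears at 20.25 MHz.
107.1 MHz mod fs = 19.5 MHz.
19.5 MHz ≤ fs/2 = 21.9 MHz, appears at 19.5 MHz.
176.5 MHz mod fs = 1.3 MHz.
1.3 MHz ≤ fs/2 = 21.9 MHz, appears at 1.3 MHz.
Distinct values: {1.3 MHz, 19.5 MHz, 20.25 MHz}.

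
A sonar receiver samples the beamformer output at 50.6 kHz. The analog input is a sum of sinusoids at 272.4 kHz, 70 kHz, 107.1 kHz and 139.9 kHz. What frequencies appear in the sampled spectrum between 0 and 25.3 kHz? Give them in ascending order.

5.9 kHz, 11.9 kHz, 19.4 kHz

fs/2 = 25.3 kHz.
272.4 kHz mod fs = 19.4 kHz.
19.4 kHz ≤ fs/2 = 25.3 kHz, appears at 19.4 kHz.
70 kHz mod fs = 19.4 kHz.
19.4 kHz ≤ fs/2 = 25.3 kHz, appears at 19.4 kHz.
107.1 kHz mod fs = 5.9 kHz.
5.9 kHz ≤ fs/2 = 25.3 kHz, appears at 5.9 kHz.
139.9 kHz mod fs = 38.7 kHz.
38.7 kHz > fs/2 = 25.3 kHz, folds to fs − 38.7 kHz = 11.9 kHz.
Distinct values: {5.9 kHz, 11.9 kHz, 19.4 kHz}.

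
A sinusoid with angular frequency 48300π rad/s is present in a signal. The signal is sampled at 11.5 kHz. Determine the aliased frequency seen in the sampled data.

1.15 kHz

ω = 48300π rad/s → f = ω/(2π) = 24150 Hz = 24.15 kHz.
24.15 kHz mod fs = 1.15 kHz.
1.15 kHz ≤ fs/2 = 5.75 kHz, appears at 1.15 kHz.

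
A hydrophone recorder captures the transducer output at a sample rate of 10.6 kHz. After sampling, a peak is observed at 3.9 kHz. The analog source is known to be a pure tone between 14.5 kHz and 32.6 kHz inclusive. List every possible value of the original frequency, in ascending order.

Frequencies that alias to 3.9 kHz are k·fs ± 3.9 kHz for integer k ≥ 0.
k=0: 3.9 kHz.
k=1: 6.7 kHz, 14.5 kHz.
k=2: 17.3 kHz, 25.1 kHz.
k=3: 27.9 kHz, 35.7 kHz.
k=4: 38.5 kHz, 46.3 kHz.
Within [14.5 kHz, 32.6 kHz]: 14.5 kHz, 17.3 kHz, 25.1 kHz, 27.9 kHz.

14.5 kHz, 17.3 kHz, 25.1 kHz, 27.9 kHz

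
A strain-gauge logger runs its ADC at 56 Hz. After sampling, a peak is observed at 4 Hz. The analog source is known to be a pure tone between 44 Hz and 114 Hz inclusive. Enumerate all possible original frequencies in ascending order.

Frequencies that alias to 4 Hz are k·fs ± 4 Hz for integer k ≥ 0.
k=0: 4 Hz.
k=1: 52 Hz, 60 Hz.
k=2: 108 Hz, 116 Hz.
k=3: 164 Hz, 172 Hz.
Within [44 Hz, 114 Hz]: 52 Hz, 60 Hz, 108 Hz.

52 Hz, 60 Hz, 108 Hz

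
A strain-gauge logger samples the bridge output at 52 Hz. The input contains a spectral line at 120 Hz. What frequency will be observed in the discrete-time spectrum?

120 Hz mod fs = 16 Hz.
16 Hz ≤ fs/2 = 26 Hz, appears at 16 Hz.

16 Hz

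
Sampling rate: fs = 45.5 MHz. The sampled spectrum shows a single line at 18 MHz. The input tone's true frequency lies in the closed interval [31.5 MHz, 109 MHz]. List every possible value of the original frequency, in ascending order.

63.5 MHz, 73 MHz, 109 MHz

Frequencies that alias to 18 MHz are k·fs ± 18 MHz for integer k ≥ 0.
k=0: 18 MHz.
k=1: 27.5 MHz, 63.5 MHz.
k=2: 73 MHz, 109 MHz.
k=3: 118.5 MHz, 154.5 MHz.
Within [31.5 MHz, 109 MHz]: 63.5 MHz, 73 MHz, 109 MHz.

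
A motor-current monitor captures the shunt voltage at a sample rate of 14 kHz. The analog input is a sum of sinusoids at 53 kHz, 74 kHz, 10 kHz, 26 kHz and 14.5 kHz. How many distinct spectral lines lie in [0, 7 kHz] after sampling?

fs/2 = 7 kHz.
53 kHz mod fs = 11 kHz.
11 kHz > fs/2 = 7 kHz, folds to fs − 11 kHz = 3 kHz.
74 kHz mod fs = 4 kHz.
4 kHz ≤ fs/2 = 7 kHz, appears at 4 kHz.
10 kHz > fs/2 = 7 kHz, folds to fs − 10 kHz = 4 kHz.
26 kHz mod fs = 12 kHz.
12 kHz > fs/2 = 7 kHz, folds to fs − 12 kHz = 2 kHz.
14.5 kHz mod fs = 0.5 kHz.
0.5 kHz ≤ fs/2 = 7 kHz, appears at 0.5 kHz.
Distinct values: {0.5 kHz, 2 kHz, 3 kHz, 4 kHz} → 4.

4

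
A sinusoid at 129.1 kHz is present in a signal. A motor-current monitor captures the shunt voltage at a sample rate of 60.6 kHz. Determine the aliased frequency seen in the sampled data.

7.9 kHz

129.1 kHz mod fs = 7.9 kHz.
7.9 kHz ≤ fs/2 = 30.3 kHz, appears at 7.9 kHz.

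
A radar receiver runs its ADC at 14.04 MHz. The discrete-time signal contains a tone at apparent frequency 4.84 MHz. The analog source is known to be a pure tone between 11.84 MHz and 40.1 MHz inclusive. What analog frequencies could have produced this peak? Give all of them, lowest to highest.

18.88 MHz, 23.24 MHz, 32.92 MHz, 37.28 MHz

Frequencies that alias to 4.84 MHz are k·fs ± 4.84 MHz for integer k ≥ 0.
k=0: 4.84 MHz.
k=1: 9.2 MHz, 18.88 MHz.
k=2: 23.24 MHz, 32.92 MHz.
k=3: 37.28 MHz, 46.96 MHz.
k=4: 51.32 MHz, 61 MHz.
Within [11.84 MHz, 40.1 MHz]: 18.88 MHz, 23.24 MHz, 32.92 MHz, 37.28 MHz.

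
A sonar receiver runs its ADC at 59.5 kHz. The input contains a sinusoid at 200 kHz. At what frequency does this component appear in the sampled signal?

200 kHz mod fs = 21.5 kHz.
21.5 kHz ≤ fs/2 = 29.75 kHz, appears at 21.5 kHz.

21.5 kHz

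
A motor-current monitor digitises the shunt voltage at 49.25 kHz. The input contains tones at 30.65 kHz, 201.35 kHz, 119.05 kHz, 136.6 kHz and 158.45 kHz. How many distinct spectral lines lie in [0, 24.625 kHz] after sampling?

5

fs/2 = 24.625 kHz.
30.65 kHz > fs/2 = 24.625 kHz, folds to fs − 30.65 kHz = 18.6 kHz.
201.35 kHz mod fs = 4.35 kHz.
4.35 kHz ≤ fs/2 = 24.625 kHz, appears at 4.35 kHz.
119.05 kHz mod fs = 20.55 kHz.
20.55 kHz ≤ fs/2 = 24.625 kHz, appears at 20.55 kHz.
136.6 kHz mod fs = 38.1 kHz.
38.1 kHz > fs/2 = 24.625 kHz, folds to fs − 38.1 kHz = 11.15 kHz.
158.45 kHz mod fs = 10.7 kHz.
10.7 kHz ≤ fs/2 = 24.625 kHz, appears at 10.7 kHz.
Distinct values: {4.35 kHz, 10.7 kHz, 11.15 kHz, 18.6 kHz, 20.55 kHz} → 5.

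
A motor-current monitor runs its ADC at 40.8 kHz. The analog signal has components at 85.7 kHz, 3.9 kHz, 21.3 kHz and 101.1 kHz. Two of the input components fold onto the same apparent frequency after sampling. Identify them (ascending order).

21.3 kHz, 101.1 kHz

fs/2 = 20.4 kHz.
85.7 kHz mod fs = 4.1 kHz.
4.1 kHz ≤ fs/2 = 20.4 kHz, appears at 4.1 kHz.
3.9 kHz ≤ fs/2 = 20.4 kHz, passes unchanged.
21.3 kHz > fs/2 = 20.4 kHz, folds to fs − 21.3 kHz = 19.5 kHz.
101.1 kHz mod fs = 19.5 kHz.
19.5 kHz ≤ fs/2 = 20.4 kHz, appears at 19.5 kHz.
21.3 kHz and 101.1 kHz both map to 19.5 kHz.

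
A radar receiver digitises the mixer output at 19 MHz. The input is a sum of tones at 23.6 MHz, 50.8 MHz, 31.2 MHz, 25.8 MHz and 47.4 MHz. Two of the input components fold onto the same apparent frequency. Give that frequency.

6.8 MHz

fs/2 = 9.5 MHz.
23.6 MHz mod fs = 4.6 MHz.
4.6 MHz ≤ fs/2 = 9.5 MHz, appears at 4.6 MHz.
50.8 MHz mod fs = 12.8 MHz.
12.8 MHz > fs/2 = 9.5 MHz, folds to fs − 12.8 MHz = 6.2 MHz.
31.2 MHz mod fs = 12.2 MHz.
12.2 MHz > fs/2 = 9.5 MHz, folds to fs − 12.2 MHz = 6.8 MHz.
25.8 MHz mod fs = 6.8 MHz.
6.8 MHz ≤ fs/2 = 9.5 MHz, appears at 6.8 MHz.
47.4 MHz mod fs = 9.4 MHz.
9.4 MHz ≤ fs/2 = 9.5 MHz, appears at 9.4 MHz.
25.8 MHz and 31.2 MHz both map to 6.8 MHz.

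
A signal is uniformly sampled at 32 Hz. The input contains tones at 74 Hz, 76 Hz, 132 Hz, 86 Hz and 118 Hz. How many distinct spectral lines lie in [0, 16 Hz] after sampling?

3

fs/2 = 16 Hz.
74 Hz mod fs = 10 Hz.
10 Hz ≤ fs/2 = 16 Hz, appears at 10 Hz.
76 Hz mod fs = 12 Hz.
12 Hz ≤ fs/2 = 16 Hz, appears at 12 Hz.
132 Hz mod fs = 4 Hz.
4 Hz ≤ fs/2 = 16 Hz, appears at 4 Hz.
86 Hz mod fs = 22 Hz.
22 Hz > fs/2 = 16 Hz, folds to fs − 22 Hz = 10 Hz.
118 Hz mod fs = 22 Hz.
22 Hz > fs/2 = 16 Hz, folds to fs − 22 Hz = 10 Hz.
Distinct values: {4 Hz, 10 Hz, 12 Hz} → 3.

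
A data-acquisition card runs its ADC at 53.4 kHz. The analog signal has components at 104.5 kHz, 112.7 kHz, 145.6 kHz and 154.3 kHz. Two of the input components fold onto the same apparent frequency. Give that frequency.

5.9 kHz

fs/2 = 26.7 kHz.
104.5 kHz mod fs = 51.1 kHz.
51.1 kHz > fs/2 = 26.7 kHz, folds to fs − 51.1 kHz = 2.3 kHz.
112.7 kHz mod fs = 5.9 kHz.
5.9 kHz ≤ fs/2 = 26.7 kHz, appears at 5.9 kHz.
145.6 kHz mod fs = 38.8 kHz.
38.8 kHz > fs/2 = 26.7 kHz, folds to fs − 38.8 kHz = 14.6 kHz.
154.3 kHz mod fs = 47.5 kHz.
47.5 kHz > fs/2 = 26.7 kHz, folds to fs − 47.5 kHz = 5.9 kHz.
112.7 kHz and 154.3 kHz both map to 5.9 kHz.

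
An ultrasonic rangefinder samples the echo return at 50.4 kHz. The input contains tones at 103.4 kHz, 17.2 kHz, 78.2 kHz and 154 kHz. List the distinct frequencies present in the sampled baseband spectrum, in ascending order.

fs/2 = 25.2 kHz.
103.4 kHz mod fs = 2.6 kHz.
2.6 kHz ≤ fs/2 = 25.2 kHz, appears at 2.6 kHz.
17.2 kHz ≤ fs/2 = 25.2 kHz, passes unchanged.
78.2 kHz mod fs = 27.8 kHz.
27.8 kHz > fs/2 = 25.2 kHz, folds to fs − 27.8 kHz = 22.6 kHz.
154 kHz mod fs = 2.8 kHz.
2.8 kHz ≤ fs/2 = 25.2 kHz, appears at 2.8 kHz.
Distinct values: {2.6 kHz, 2.8 kHz, 17.2 kHz, 22.6 kHz}.

2.6 kHz, 2.8 kHz, 17.2 kHz, 22.6 kHz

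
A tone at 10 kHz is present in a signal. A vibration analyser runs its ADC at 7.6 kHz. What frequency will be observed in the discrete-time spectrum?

10 kHz mod fs = 2.4 kHz.
2.4 kHz ≤ fs/2 = 3.8 kHz, appears at 2.4 kHz.

2.4 kHz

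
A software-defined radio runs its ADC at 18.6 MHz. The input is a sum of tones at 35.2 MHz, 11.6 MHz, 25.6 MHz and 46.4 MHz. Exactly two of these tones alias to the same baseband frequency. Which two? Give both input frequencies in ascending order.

11.6 MHz, 25.6 MHz

fs/2 = 9.3 MHz.
35.2 MHz mod fs = 16.6 MHz.
16.6 MHz > fs/2 = 9.3 MHz, folds to fs − 16.6 MHz = 2 MHz.
11.6 MHz > fs/2 = 9.3 MHz, folds to fs − 11.6 MHz = 7 MHz.
25.6 MHz mod fs = 7 MHz.
7 MHz ≤ fs/2 = 9.3 MHz, appears at 7 MHz.
46.4 MHz mod fs = 9.2 MHz.
9.2 MHz ≤ fs/2 = 9.3 MHz, appears at 9.2 MHz.
11.6 MHz and 25.6 MHz both map to 7 MHz.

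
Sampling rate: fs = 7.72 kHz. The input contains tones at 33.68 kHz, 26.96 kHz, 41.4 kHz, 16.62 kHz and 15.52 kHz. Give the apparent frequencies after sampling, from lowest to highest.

0.08 kHz, 1.18 kHz, 2.8 kHz, 3.8 kHz

fs/2 = 3.86 kHz.
33.68 kHz mod fs = 2.8 kHz.
2.8 kHz ≤ fs/2 = 3.86 kHz, appears at 2.8 kHz.
26.96 kHz mod fs = 3.8 kHz.
3.8 kHz ≤ fs/2 = 3.86 kHz, appears at 3.8 kHz.
41.4 kHz mod fs = 2.8 kHz.
2.8 kHz ≤ fs/2 = 3.86 kHz, appears at 2.8 kHz.
16.62 kHz mod fs = 1.18 kHz.
1.18 kHz ≤ fs/2 = 3.86 kHz, appears at 1.18 kHz.
15.52 kHz mod fs = 0.08 kHz.
0.08 kHz ≤ fs/2 = 3.86 kHz, appears at 0.08 kHz.
Distinct values: {0.08 kHz, 1.18 kHz, 2.8 kHz, 3.8 kHz}.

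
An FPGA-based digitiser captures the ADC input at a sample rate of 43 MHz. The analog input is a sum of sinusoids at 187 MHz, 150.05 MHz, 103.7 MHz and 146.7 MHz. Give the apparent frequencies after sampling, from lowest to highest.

fs/2 = 21.5 MHz.
187 MHz mod fs = 15 MHz.
15 MHz ≤ fs/2 = 21.5 MHz, appears at 15 MHz.
150.05 MHz mod fs = 21.05 MHz.
21.05 MHz ≤ fs/2 = 21.5 MHz, appears at 21.05 MHz.
103.7 MHz mod fs = 17.7 MHz.
17.7 MHz ≤ fs/2 = 21.5 MHz, appears at 17.7 MHz.
146.7 MHz mod fs = 17.7 MHz.
17.7 MHz ≤ fs/2 = 21.5 MHz, appears at 17.7 MHz.
Distinct values: {15 MHz, 17.7 MHz, 21.05 MHz}.

15 MHz, 17.7 MHz, 21.05 MHz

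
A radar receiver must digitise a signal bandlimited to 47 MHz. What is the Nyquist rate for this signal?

94 MHz

Nyquist rate = 2 × 47 MHz = 94 MHz.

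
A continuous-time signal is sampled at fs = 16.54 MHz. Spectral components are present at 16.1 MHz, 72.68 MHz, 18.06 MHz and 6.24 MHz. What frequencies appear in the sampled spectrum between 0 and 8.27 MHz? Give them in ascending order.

0.44 MHz, 1.52 MHz, 6.24 MHz, 6.52 MHz

fs/2 = 8.27 MHz.
16.1 MHz > fs/2 = 8.27 MHz, folds to fs − 16.1 MHz = 0.44 MHz.
72.68 MHz mod fs = 6.52 MHz.
6.52 MHz ≤ fs/2 = 8.27 MHz, appears at 6.52 MHz.
18.06 MHz mod fs = 1.52 MHz.
1.52 MHz ≤ fs/2 = 8.27 MHz, appears at 1.52 MHz.
6.24 MHz ≤ fs/2 = 8.27 MHz, passes unchanged.
Distinct values: {0.44 MHz, 1.52 MHz, 6.24 MHz, 6.52 MHz}.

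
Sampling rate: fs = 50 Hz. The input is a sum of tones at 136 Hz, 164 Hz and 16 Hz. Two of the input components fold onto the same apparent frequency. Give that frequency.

14 Hz

fs/2 = 25 Hz.
136 Hz mod fs = 36 Hz.
36 Hz > fs/2 = 25 Hz, folds to fs − 36 Hz = 14 Hz.
164 Hz mod fs = 14 Hz.
14 Hz ≤ fs/2 = 25 Hz, appears at 14 Hz.
16 Hz ≤ fs/2 = 25 Hz, passes unchanged.
136 Hz and 164 Hz both map to 14 Hz.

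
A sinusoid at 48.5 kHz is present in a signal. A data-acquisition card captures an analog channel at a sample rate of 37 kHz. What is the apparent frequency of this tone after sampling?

48.5 kHz mod fs = 11.5 kHz.
11.5 kHz ≤ fs/2 = 18.5 kHz, appears at 11.5 kHz.

11.5 kHz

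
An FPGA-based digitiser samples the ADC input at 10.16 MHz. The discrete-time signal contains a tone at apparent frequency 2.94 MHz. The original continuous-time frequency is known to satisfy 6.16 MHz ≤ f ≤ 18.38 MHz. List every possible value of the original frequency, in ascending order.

7.22 MHz, 13.1 MHz, 17.38 MHz

Frequencies that alias to 2.94 MHz are k·fs ± 2.94 MHz for integer k ≥ 0.
k=0: 2.94 MHz.
k=1: 7.22 MHz, 13.1 MHz.
k=2: 17.38 MHz, 23.26 MHz.
k=3: 27.54 MHz, 33.42 MHz.
Within [6.16 MHz, 18.38 MHz]: 7.22 MHz, 13.1 MHz, 17.38 MHz.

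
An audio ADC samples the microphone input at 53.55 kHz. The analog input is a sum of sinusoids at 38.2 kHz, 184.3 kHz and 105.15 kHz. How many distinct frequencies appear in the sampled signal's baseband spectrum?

3

fs/2 = 26.775 kHz.
38.2 kHz > fs/2 = 26.775 kHz, folds to fs − 38.2 kHz = 15.35 kHz.
184.3 kHz mod fs = 23.65 kHz.
23.65 kHz ≤ fs/2 = 26.775 kHz, appears at 23.65 kHz.
105.15 kHz mod fs = 51.6 kHz.
51.6 kHz > fs/2 = 26.775 kHz, folds to fs − 51.6 kHz = 1.95 kHz.
Distinct values: {1.95 kHz, 15.35 kHz, 23.65 kHz} → 3.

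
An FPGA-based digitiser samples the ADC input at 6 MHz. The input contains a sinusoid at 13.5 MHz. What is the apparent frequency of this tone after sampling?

13.5 MHz mod fs = 1.5 MHz.
1.5 MHz ≤ fs/2 = 3 MHz, appears at 1.5 MHz.

1.5 MHz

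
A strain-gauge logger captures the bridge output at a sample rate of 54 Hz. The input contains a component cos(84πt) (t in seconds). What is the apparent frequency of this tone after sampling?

12 Hz

ω = 84π rad/s → f = ω/(2π) = 42 Hz.
42 Hz > fs/2 = 27 Hz, folds to fs − 42 Hz = 12 Hz.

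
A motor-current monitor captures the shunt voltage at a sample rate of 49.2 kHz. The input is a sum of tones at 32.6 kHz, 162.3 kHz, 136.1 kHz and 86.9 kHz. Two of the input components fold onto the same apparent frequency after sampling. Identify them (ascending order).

86.9 kHz, 136.1 kHz

fs/2 = 24.6 kHz.
32.6 kHz > fs/2 = 24.6 kHz, folds to fs − 32.6 kHz = 16.6 kHz.
162.3 kHz mod fs = 14.7 kHz.
14.7 kHz ≤ fs/2 = 24.6 kHz, appears at 14.7 kHz.
136.1 kHz mod fs = 37.7 kHz.
37.7 kHz > fs/2 = 24.6 kHz, folds to fs − 37.7 kHz = 11.5 kHz.
86.9 kHz mod fs = 37.7 kHz.
37.7 kHz > fs/2 = 24.6 kHz, folds to fs − 37.7 kHz = 11.5 kHz.
86.9 kHz and 136.1 kHz both map to 11.5 kHz.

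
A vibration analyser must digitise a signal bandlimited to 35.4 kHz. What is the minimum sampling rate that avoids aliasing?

70.8 kHz

Nyquist rate = 2 × 35.4 kHz = 70.8 kHz.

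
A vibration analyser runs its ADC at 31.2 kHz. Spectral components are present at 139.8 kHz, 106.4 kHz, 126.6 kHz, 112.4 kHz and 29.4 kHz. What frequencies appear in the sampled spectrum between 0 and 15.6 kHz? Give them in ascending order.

fs/2 = 15.6 kHz.
139.8 kHz mod fs = 15 kHz.
15 kHz ≤ fs/2 = 15.6 kHz, appears at 15 kHz.
106.4 kHz mod fs = 12.8 kHz.
12.8 kHz ≤ fs/2 = 15.6 kHz, appears at 12.8 kHz.
126.6 kHz mod fs = 1.8 kHz.
1.8 kHz ≤ fs/2 = 15.6 kHz, appears at 1.8 kHz.
112.4 kHz mod fs = 18.8 kHz.
18.8 kHz > fs/2 = 15.6 kHz, folds to fs − 18.8 kHz = 12.4 kHz.
29.4 kHz > fs/2 = 15.6 kHz, folds to fs − 29.4 kHz = 1.8 kHz.
Distinct values: {1.8 kHz, 12.4 kHz, 12.8 kHz, 15 kHz}.

1.8 kHz, 12.4 kHz, 12.8 kHz, 15 kHz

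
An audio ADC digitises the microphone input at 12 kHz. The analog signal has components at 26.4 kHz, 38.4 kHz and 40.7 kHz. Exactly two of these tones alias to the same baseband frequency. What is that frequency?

2.4 kHz

fs/2 = 6 kHz.
26.4 kHz mod fs = 2.4 kHz.
2.4 kHz ≤ fs/2 = 6 kHz, appears at 2.4 kHz.
38.4 kHz mod fs = 2.4 kHz.
2.4 kHz ≤ fs/2 = 6 kHz, appears at 2.4 kHz.
40.7 kHz mod fs = 4.7 kHz.
4.7 kHz ≤ fs/2 = 6 kHz, appears at 4.7 kHz.
26.4 kHz and 38.4 kHz both map to 2.4 kHz.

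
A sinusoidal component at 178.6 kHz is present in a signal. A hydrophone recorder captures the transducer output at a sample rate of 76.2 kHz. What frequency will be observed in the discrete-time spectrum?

26.2 kHz

178.6 kHz mod fs = 26.2 kHz.
26.2 kHz ≤ fs/2 = 38.1 kHz, appears at 26.2 kHz.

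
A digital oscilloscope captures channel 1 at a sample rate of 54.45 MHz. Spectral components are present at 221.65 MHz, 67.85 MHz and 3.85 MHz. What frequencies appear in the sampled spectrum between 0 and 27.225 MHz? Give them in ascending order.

3.85 MHz, 13.4 MHz

fs/2 = 27.225 MHz.
221.65 MHz mod fs = 3.85 MHz.
3.85 MHz ≤ fs/2 = 27.225 MHz, appears at 3.85 MHz.
67.85 MHz mod fs = 13.4 MHz.
13.4 MHz ≤ fs/2 = 27.225 MHz, appears at 13.4 MHz.
3.85 MHz ≤ fs/2 = 27.225 MHz, passes unchanged.
Distinct values: {3.85 MHz, 13.4 MHz}.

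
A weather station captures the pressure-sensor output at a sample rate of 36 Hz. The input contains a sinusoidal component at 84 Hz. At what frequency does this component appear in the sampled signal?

12 Hz

84 Hz mod fs = 12 Hz.
12 Hz ≤ fs/2 = 18 Hz, appears at 12 Hz.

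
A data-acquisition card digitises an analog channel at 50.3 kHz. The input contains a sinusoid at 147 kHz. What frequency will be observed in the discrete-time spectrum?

3.9 kHz

147 kHz mod fs = 46.4 kHz.
46.4 kHz > fs/2 = 25.15 kHz, folds to fs − 46.4 kHz = 3.9 kHz.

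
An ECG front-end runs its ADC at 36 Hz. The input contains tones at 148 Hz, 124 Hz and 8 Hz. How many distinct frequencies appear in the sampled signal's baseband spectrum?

fs/2 = 18 Hz.
148 Hz mod fs = 4 Hz.
4 Hz ≤ fs/2 = 18 Hz, appears at 4 Hz.
124 Hz mod fs = 16 Hz.
16 Hz ≤ fs/2 = 18 Hz, appears at 16 Hz.
8 Hz ≤ fs/2 = 18 Hz, passes unchanged.
Distinct values: {4 Hz, 8 Hz, 16 Hz} → 3.

3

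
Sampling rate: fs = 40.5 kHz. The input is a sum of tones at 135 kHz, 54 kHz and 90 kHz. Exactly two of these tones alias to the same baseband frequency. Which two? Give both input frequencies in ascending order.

54 kHz, 135 kHz

fs/2 = 20.25 kHz.
135 kHz mod fs = 13.5 kHz.
13.5 kHz ≤ fs/2 = 20.25 kHz, appears at 13.5 kHz.
54 kHz mod fs = 13.5 kHz.
13.5 kHz ≤ fs/2 = 20.25 kHz, appears at 13.5 kHz.
90 kHz mod fs = 9 kHz.
9 kHz ≤ fs/2 = 20.25 kHz, appears at 9 kHz.
54 kHz and 135 kHz both map to 13.5 kHz.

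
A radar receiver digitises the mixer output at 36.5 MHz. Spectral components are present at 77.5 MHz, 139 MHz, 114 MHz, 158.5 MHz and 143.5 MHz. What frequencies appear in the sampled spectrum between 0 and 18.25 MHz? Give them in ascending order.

fs/2 = 18.25 MHz.
77.5 MHz mod fs = 4.5 MHz.
4.5 MHz ≤ fs/2 = 18.25 MHz, appears at 4.5 MHz.
139 MHz mod fs = 29.5 MHz.
29.5 MHz > fs/2 = 18.25 MHz, folds to fs − 29.5 MHz = 7 MHz.
114 MHz mod fs = 4.5 MHz.
4.5 MHz ≤ fs/2 = 18.25 MHz, appears at 4.5 MHz.
158.5 MHz mod fs = 12.5 MHz.
12.5 MHz ≤ fs/2 = 18.25 MHz, appears at 12.5 MHz.
143.5 MHz mod fs = 34 MHz.
34 MHz > fs/2 = 18.25 MHz, folds to fs − 34 MHz = 2.5 MHz.
Distinct values: {2.5 MHz, 4.5 MHz, 7 MHz, 12.5 MHz}.

2.5 MHz, 4.5 MHz, 7 MHz, 12.5 MHz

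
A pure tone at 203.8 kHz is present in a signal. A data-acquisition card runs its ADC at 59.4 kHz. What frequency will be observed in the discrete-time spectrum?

203.8 kHz mod fs = 25.6 kHz.
25.6 kHz ≤ fs/2 = 29.7 kHz, appears at 25.6 kHz.

25.6 kHz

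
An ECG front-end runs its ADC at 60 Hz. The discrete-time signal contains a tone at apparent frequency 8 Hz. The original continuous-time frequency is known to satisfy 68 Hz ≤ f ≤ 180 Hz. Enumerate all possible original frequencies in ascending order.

68 Hz, 112 Hz, 128 Hz, 172 Hz

Frequencies that alias to 8 Hz are k·fs ± 8 Hz for integer k ≥ 0.
k=0: 8 Hz.
k=1: 52 Hz, 68 Hz.
k=2: 112 Hz, 128 Hz.
k=3: 172 Hz, 188 Hz.
k=4: 232 Hz, 248 Hz.
Within [68 Hz, 180 Hz]: 68 Hz, 112 Hz, 128 Hz, 172 Hz.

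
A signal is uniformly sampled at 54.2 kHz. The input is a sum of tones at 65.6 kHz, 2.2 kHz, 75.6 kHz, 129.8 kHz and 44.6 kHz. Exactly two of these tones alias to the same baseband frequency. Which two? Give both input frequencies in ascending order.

75.6 kHz, 129.8 kHz

fs/2 = 27.1 kHz.
65.6 kHz mod fs = 11.4 kHz.
11.4 kHz ≤ fs/2 = 27.1 kHz, appears at 11.4 kHz.
2.2 kHz ≤ fs/2 = 27.1 kHz, passes unchanged.
75.6 kHz mod fs = 21.4 kHz.
21.4 kHz ≤ fs/2 = 27.1 kHz, appears at 21.4 kHz.
129.8 kHz mod fs = 21.4 kHz.
21.4 kHz ≤ fs/2 = 27.1 kHz, appears at 21.4 kHz.
44.6 kHz > fs/2 = 27.1 kHz, folds to fs − 44.6 kHz = 9.6 kHz.
75.6 kHz and 129.8 kHz both map to 21.4 kHz.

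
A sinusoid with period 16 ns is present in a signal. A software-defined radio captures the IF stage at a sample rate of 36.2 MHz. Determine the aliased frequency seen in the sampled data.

T = 16 ns → f = 1/T = 62.5 MHz.
62.5 MHz mod fs = 26.3 MHz.
26.3 MHz > fs/2 = 18.1 MHz, folds to fs − 26.3 MHz = 9.9 MHz.

9.9 MHz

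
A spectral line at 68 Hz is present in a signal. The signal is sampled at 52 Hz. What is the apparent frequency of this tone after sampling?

16 Hz

68 Hz mod fs = 16 Hz.
16 Hz ≤ fs/2 = 26 Hz, appears at 16 Hz.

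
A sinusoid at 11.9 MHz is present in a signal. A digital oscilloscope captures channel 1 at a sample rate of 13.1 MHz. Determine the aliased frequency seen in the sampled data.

1.2 MHz

11.9 MHz > fs/2 = 6.55 MHz, folds to fs − 11.9 MHz = 1.2 MHz.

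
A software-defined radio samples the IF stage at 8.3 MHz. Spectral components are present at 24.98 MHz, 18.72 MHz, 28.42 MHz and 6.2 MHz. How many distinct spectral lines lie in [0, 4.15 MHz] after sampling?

4

fs/2 = 4.15 MHz.
24.98 MHz mod fs = 0.08 MHz.
0.08 MHz ≤ fs/2 = 4.15 MHz, appears at 0.08 MHz.
18.72 MHz mod fs = 2.12 MHz.
2.12 MHz ≤ fs/2 = 4.15 MHz, appears at 2.12 MHz.
28.42 MHz mod fs = 3.52 MHz.
3.52 MHz ≤ fs/2 = 4.15 MHz, appears at 3.52 MHz.
6.2 MHz > fs/2 = 4.15 MHz, folds to fs − 6.2 MHz = 2.1 MHz.
Distinct values: {0.08 MHz, 2.1 MHz, 2.12 MHz, 3.52 MHz} → 4.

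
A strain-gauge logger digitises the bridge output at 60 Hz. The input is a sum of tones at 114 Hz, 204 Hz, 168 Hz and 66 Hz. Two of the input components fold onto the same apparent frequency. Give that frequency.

fs/2 = 30 Hz.
114 Hz mod fs = 54 Hz.
54 Hz > fs/2 = 30 Hz, folds to fs − 54 Hz = 6 Hz.
204 Hz mod fs = 24 Hz.
24 Hz ≤ fs/2 = 30 Hz, appears at 24 Hz.
168 Hz mod fs = 48 Hz.
48 Hz > fs/2 = 30 Hz, folds to fs − 48 Hz = 12 Hz.
66 Hz mod fs = 6 Hz.
6 Hz ≤ fs/2 = 30 Hz, appears at 6 Hz.
66 Hz and 114 Hz both map to 6 Hz.

6 Hz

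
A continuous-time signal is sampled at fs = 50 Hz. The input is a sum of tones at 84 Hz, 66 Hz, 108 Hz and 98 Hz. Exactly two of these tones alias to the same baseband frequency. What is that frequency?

16 Hz

fs/2 = 25 Hz.
84 Hz mod fs = 34 Hz.
34 Hz > fs/2 = 25 Hz, folds to fs − 34 Hz = 16 Hz.
66 Hz mod fs = 16 Hz.
16 Hz ≤ fs/2 = 25 Hz, appears at 16 Hz.
108 Hz mod fs = 8 Hz.
8 Hz ≤ fs/2 = 25 Hz, appears at 8 Hz.
98 Hz mod fs = 48 Hz.
48 Hz > fs/2 = 25 Hz, folds to fs − 48 Hz = 2 Hz.
66 Hz and 84 Hz both map to 16 Hz.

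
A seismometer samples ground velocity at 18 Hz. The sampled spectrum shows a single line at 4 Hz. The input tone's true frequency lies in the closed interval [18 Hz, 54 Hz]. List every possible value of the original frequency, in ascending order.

Frequencies that alias to 4 Hz are k·fs ± 4 Hz for integer k ≥ 0.
k=0: 4 Hz.
k=1: 14 Hz, 22 Hz.
k=2: 32 Hz, 40 Hz.
k=3: 50 Hz, 58 Hz.
k=4: 68 Hz, 76 Hz.
Within [18 Hz, 54 Hz]: 22 Hz, 32 Hz, 40 Hz, 50 Hz.

22 Hz, 32 Hz, 40 Hz, 50 Hz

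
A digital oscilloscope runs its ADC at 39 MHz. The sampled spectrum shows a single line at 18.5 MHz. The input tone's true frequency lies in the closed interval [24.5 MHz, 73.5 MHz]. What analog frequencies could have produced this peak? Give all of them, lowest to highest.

Frequencies that alias to 18.5 MHz are k·fs ± 18.5 MHz for integer k ≥ 0.
k=0: 18.5 MHz.
k=1: 20.5 MHz, 57.5 MHz.
k=2: 59.5 MHz, 96.5 MHz.
k=3: 98.5 MHz, 135.5 MHz.
Within [24.5 MHz, 73.5 MHz]: 57.5 MHz, 59.5 MHz.

57.5 MHz, 59.5 MHz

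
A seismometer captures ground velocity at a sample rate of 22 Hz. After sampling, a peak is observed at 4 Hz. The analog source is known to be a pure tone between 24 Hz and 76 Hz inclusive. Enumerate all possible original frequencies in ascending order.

26 Hz, 40 Hz, 48 Hz, 62 Hz, 70 Hz

Frequencies that alias to 4 Hz are k·fs ± 4 Hz for integer k ≥ 0.
k=0: 4 Hz.
k=1: 18 Hz, 26 Hz.
k=2: 40 Hz, 48 Hz.
k=3: 62 Hz, 70 Hz.
k=4: 84 Hz, 92 Hz.
Within [24 Hz, 76 Hz]: 26 Hz, 40 Hz, 48 Hz, 62 Hz, 70 Hz.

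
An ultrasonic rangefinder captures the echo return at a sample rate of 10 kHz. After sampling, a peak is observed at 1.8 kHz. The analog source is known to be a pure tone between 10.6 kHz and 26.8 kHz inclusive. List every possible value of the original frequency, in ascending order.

11.8 kHz, 18.2 kHz, 21.8 kHz

Frequencies that alias to 1.8 kHz are k·fs ± 1.8 kHz for integer k ≥ 0.
k=0: 1.8 kHz.
k=1: 8.2 kHz, 11.8 kHz.
k=2: 18.2 kHz, 21.8 kHz.
k=3: 28.2 kHz, 31.8 kHz.
Within [10.6 kHz, 26.8 kHz]: 11.8 kHz, 18.2 kHz, 21.8 kHz.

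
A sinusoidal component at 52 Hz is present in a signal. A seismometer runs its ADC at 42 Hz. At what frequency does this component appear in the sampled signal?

10 Hz

52 Hz mod fs = 10 Hz.
10 Hz ≤ fs/2 = 21 Hz, appears at 10 Hz.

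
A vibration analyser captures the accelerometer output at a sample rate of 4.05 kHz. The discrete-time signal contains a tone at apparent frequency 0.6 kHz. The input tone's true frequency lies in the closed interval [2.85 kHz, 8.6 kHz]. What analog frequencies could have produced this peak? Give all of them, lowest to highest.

3.45 kHz, 4.65 kHz, 7.5 kHz

Frequencies that alias to 0.6 kHz are k·fs ± 0.6 kHz for integer k ≥ 0.
k=0: 0.6 kHz.
k=1: 3.45 kHz, 4.65 kHz.
k=2: 7.5 kHz, 8.7 kHz.
k=3: 11.55 kHz, 12.75 kHz.
Within [2.85 kHz, 8.6 kHz]: 3.45 kHz, 4.65 kHz, 7.5 kHz.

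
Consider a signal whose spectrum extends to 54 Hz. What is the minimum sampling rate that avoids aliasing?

Nyquist rate = 2 × 54 Hz = 108 Hz.

108 Hz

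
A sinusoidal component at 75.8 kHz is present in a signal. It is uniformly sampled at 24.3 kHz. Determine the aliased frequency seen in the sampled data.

2.9 kHz

75.8 kHz mod fs = 2.9 kHz.
2.9 kHz ≤ fs/2 = 12.15 kHz, appears at 2.9 kHz.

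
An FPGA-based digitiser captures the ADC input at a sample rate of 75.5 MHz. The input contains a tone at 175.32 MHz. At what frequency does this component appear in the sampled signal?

24.32 MHz

175.32 MHz mod fs = 24.32 MHz.
24.32 MHz ≤ fs/2 = 37.75 MHz, appears at 24.32 MHz.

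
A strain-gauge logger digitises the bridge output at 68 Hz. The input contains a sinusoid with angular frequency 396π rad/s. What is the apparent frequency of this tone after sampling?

6 Hz

ω = 396π rad/s → f = ω/(2π) = 198 Hz.
198 Hz mod fs = 62 Hz.
62 Hz > fs/2 = 34 Hz, folds to fs − 62 Hz = 6 Hz.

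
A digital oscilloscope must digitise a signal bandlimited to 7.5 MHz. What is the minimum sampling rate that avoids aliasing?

15 MHz

Nyquist rate = 2 × 7.5 MHz = 15 MHz.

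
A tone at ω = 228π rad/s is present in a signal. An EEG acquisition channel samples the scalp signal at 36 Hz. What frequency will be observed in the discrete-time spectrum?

ω = 228π rad/s → f = ω/(2π) = 114 Hz.
114 Hz mod fs = 6 Hz.
6 Hz ≤ fs/2 = 18 Hz, appears at 6 Hz.

6 Hz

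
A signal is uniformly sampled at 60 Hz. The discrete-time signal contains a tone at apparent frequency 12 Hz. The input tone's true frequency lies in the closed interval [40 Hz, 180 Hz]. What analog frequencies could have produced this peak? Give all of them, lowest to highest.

Frequencies that alias to 12 Hz are k·fs ± 12 Hz for integer k ≥ 0.
k=0: 12 Hz.
k=1: 48 Hz, 72 Hz.
k=2: 108 Hz, 132 Hz.
k=3: 168 Hz, 192 Hz.
k=4: 228 Hz, 252 Hz.
Within [40 Hz, 180 Hz]: 48 Hz, 72 Hz, 108 Hz, 132 Hz, 168 Hz.

48 Hz, 72 Hz, 108 Hz, 132 Hz, 168 Hz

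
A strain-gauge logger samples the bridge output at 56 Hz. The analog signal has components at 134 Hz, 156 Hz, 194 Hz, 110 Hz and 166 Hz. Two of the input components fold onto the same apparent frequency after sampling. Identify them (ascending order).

fs/2 = 28 Hz.
134 Hz mod fs = 22 Hz.
22 Hz ≤ fs/2 = 28 Hz, appears at 22 Hz.
156 Hz mod fs = 44 Hz.
44 Hz > fs/2 = 28 Hz, folds to fs − 44 Hz = 12 Hz.
194 Hz mod fs = 26 Hz.
26 Hz ≤ fs/2 = 28 Hz, appears at 26 Hz.
110 Hz mod fs = 54 Hz.
54 Hz > fs/2 = 28 Hz, folds to fs − 54 Hz = 2 Hz.
166 Hz mod fs = 54 Hz.
54 Hz > fs/2 = 28 Hz, folds to fs − 54 Hz = 2 Hz.
110 Hz and 166 Hz both map to 2 Hz.

110 Hz, 166 Hz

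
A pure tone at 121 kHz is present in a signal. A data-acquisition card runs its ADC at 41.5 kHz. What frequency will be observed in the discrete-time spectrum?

3.5 kHz

121 kHz mod fs = 38 kHz.
38 kHz > fs/2 = 20.75 kHz, folds to fs − 38 kHz = 3.5 kHz.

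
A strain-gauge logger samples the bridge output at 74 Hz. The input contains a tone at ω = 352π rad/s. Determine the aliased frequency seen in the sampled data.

ω = 352π rad/s → f = ω/(2π) = 176 Hz.
176 Hz mod fs = 28 Hz.
28 Hz ≤ fs/2 = 37 Hz, appears at 28 Hz.

28 Hz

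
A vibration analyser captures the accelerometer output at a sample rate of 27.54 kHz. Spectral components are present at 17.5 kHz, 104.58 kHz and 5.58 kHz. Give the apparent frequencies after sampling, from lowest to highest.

fs/2 = 13.77 kHz.
17.5 kHz > fs/2 = 13.77 kHz, folds to fs − 17.5 kHz = 10.04 kHz.
104.58 kHz mod fs = 21.96 kHz.
21.96 kHz > fs/2 = 13.77 kHz, folds to fs − 21.96 kHz = 5.58 kHz.
5.58 kHz ≤ fs/2 = 13.77 kHz, passes unchanged.
Distinct values: {5.58 kHz, 10.04 kHz}.

5.58 kHz, 10.04 kHz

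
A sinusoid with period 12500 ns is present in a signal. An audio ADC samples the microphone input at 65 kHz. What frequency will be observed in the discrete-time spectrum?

15 kHz

T = 12500 ns → f = 1/T = 80 kHz.
80 kHz mod fs = 15 kHz.
15 kHz ≤ fs/2 = 32.5 kHz, appears at 15 kHz.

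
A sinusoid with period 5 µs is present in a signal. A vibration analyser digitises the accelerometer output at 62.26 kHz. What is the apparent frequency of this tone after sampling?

13.22 kHz

T = 5 µs → f = 1/T = 200 kHz.
200 kHz mod fs = 13.22 kHz.
13.22 kHz ≤ fs/2 = 31.13 kHz, appears at 13.22 kHz.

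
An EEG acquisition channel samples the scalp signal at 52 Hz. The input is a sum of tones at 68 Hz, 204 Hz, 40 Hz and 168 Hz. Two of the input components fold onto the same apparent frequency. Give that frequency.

12 Hz

fs/2 = 26 Hz.
68 Hz mod fs = 16 Hz.
16 Hz ≤ fs/2 = 26 Hz, appears at 16 Hz.
204 Hz mod fs = 48 Hz.
48 Hz > fs/2 = 26 Hz, folds to fs − 48 Hz = 4 Hz.
40 Hz > fs/2 = 26 Hz, folds to fs − 40 Hz = 12 Hz.
168 Hz mod fs = 12 Hz.
12 Hz ≤ fs/2 = 26 Hz, appears at 12 Hz.
40 Hz and 168 Hz both map to 12 Hz.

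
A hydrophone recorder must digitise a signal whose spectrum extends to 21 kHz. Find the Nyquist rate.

Nyquist rate = 2 × 21 kHz = 42 kHz.

42 kHz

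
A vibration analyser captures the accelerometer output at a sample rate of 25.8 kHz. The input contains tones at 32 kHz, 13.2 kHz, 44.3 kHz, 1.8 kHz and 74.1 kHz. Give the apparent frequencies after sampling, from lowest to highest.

1.8 kHz, 3.3 kHz, 6.2 kHz, 7.3 kHz, 12.6 kHz

fs/2 = 12.9 kHz.
32 kHz mod fs = 6.2 kHz.
6.2 kHz ≤ fs/2 = 12.9 kHz, appears at 6.2 kHz.
13.2 kHz > fs/2 = 12.9 kHz, folds to fs − 13.2 kHz = 12.6 kHz.
44.3 kHz mod fs = 18.5 kHz.
18.5 kHz > fs/2 = 12.9 kHz, folds to fs − 18.5 kHz = 7.3 kHz.
1.8 kHz ≤ fs/2 = 12.9 kHz, passes unchanged.
74.1 kHz mod fs = 22.5 kHz.
22.5 kHz > fs/2 = 12.9 kHz, folds to fs − 22.5 kHz = 3.3 kHz.
Distinct values: {1.8 kHz, 3.3 kHz, 6.2 kHz, 7.3 kHz, 12.6 kHz}.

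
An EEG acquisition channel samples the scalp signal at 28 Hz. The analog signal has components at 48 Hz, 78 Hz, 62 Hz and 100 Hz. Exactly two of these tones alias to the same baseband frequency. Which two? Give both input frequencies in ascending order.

62 Hz, 78 Hz

fs/2 = 14 Hz.
48 Hz mod fs = 20 Hz.
20 Hz > fs/2 = 14 Hz, folds to fs − 20 Hz = 8 Hz.
78 Hz mod fs = 22 Hz.
22 Hz > fs/2 = 14 Hz, folds to fs − 22 Hz = 6 Hz.
62 Hz mod fs = 6 Hz.
6 Hz ≤ fs/2 = 14 Hz, appears at 6 Hz.
100 Hz mod fs = 16 Hz.
16 Hz > fs/2 = 14 Hz, folds to fs − 16 Hz = 12 Hz.
62 Hz and 78 Hz both map to 6 Hz.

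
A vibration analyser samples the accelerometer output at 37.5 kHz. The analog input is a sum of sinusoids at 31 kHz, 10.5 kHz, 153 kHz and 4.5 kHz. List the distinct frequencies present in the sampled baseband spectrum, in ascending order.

3 kHz, 4.5 kHz, 6.5 kHz, 10.5 kHz

fs/2 = 18.75 kHz.
31 kHz > fs/2 = 18.75 kHz, folds to fs − 31 kHz = 6.5 kHz.
10.5 kHz ≤ fs/2 = 18.75 kHz, passes unchanged.
153 kHz mod fs = 3 kHz.
3 kHz ≤ fs/2 = 18.75 kHz, appears at 3 kHz.
4.5 kHz ≤ fs/2 = 18.75 kHz, passes unchanged.
Distinct values: {3 kHz, 4.5 kHz, 6.5 kHz, 10.5 kHz}.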